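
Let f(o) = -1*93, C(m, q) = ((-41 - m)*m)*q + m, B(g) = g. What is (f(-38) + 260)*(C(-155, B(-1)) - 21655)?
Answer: -691380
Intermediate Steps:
C(m, q) = m + m*q*(-41 - m) (C(m, q) = (m*(-41 - m))*q + m = m*q*(-41 - m) + m = m + m*q*(-41 - m))
f(o) = -93
(f(-38) + 260)*(C(-155, B(-1)) - 21655) = (-93 + 260)*(-155*(1 - 41*(-1) - 1*(-155)*(-1)) - 21655) = 167*(-155*(1 + 41 - 155) - 21655) = 167*(-155*(-113) - 21655) = 167*(17515 - 21655) = 167*(-4140) = -691380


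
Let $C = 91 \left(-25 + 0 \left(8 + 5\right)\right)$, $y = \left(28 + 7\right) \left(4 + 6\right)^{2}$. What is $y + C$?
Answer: $1225$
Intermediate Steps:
$y = 3500$ ($y = 35 \cdot 10^{2} = 35 \cdot 100 = 3500$)
$C = -2275$ ($C = 91 \left(-25 + 0 \cdot 13\right) = 91 \left(-25 + 0\right) = 91 \left(-25\right) = -2275$)
$y + C = 3500 - 2275 = 1225$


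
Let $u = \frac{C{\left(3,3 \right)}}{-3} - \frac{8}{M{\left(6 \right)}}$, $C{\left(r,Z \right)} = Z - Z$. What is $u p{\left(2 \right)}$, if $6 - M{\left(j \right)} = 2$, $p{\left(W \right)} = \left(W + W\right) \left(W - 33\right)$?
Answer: $248$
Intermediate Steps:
$C{\left(r,Z \right)} = 0$
$p{\left(W \right)} = 2 W \left(-33 + W\right)$
$M{\left(j \right)} = 4$ ($M{\left(j \right)} = 6 - 2 = 4$)
$u = -2$ ($u = \frac{0}{-3} - \frac{8}{4} = 0 \left(- \frac{1}{3}\right) - 2 = 0 - 2 = -2$)
$u p{\left(2 \right)} = - 2 \cdot 2 \cdot 2 \left(-33 + 2\right) = - 2 \cdot 2 \cdot 2 \left(-31\right) = \left(-2\right) \left(-124\right) = 248$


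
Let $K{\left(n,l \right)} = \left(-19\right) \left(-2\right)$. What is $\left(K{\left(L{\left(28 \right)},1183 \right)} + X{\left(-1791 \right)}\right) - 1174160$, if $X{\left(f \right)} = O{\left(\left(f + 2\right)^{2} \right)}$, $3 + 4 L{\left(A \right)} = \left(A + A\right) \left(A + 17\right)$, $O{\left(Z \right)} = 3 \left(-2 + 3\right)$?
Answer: $-1174119$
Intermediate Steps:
$O{\left(Z \right)} = 3$ ($O{\left(Z \right)} = 3 \cdot 1 = 3$)
$L{\left(A \right)} = - \frac{3}{4} + \frac{A \left(17 + A\right)}{2}$ ($L{\left(A \right)} = - \frac{3}{4} + \frac{\left(A + A\right) \left(A + 17\right)}{4} = - \frac{3}{4} + \frac{2 A \left(17 + A\right)}{4} = - \frac{3}{4} + \frac{A \left(17 + A\right)}{2}$)
$X{\left(f \right)} = 3$
$K{\left(n,l \right)} = 38$
$\left(K{\left(L{\left(28 \right)},1183 \right)} + X{\left(-1791 \right)}\right) - 1174160 = \left(38 + 3\right) - 1174160 = 41 - 1174160 = -1174119$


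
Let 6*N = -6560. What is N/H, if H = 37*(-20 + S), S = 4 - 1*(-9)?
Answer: 3280/777 ≈ 4.2214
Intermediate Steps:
S = 13 (S = 4 + 9 = 13)
H = -259 (H = 37*(-20 + 13) = 37*(-7) = -259)
N = -3280/3 (N = (⅙)*(-6560) = -3280/3 ≈ -1093.3)
N/H = -3280/3/(-259) = -3280/3*(-1/259) = 3280/777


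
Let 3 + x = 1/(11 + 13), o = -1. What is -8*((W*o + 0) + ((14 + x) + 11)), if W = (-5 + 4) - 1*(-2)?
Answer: -505/3 ≈ -168.33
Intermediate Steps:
W = 1 (W = -1 + 2 = 1)
x = -71/24 (x = -3 + 1/(11 + 13) = -3 + 1/24 = -71/24 ≈ -2.9583)
-8*((W*o + 0) + ((14 + x) + 11)) = -8*((1*(-1) + 0) + ((14 - 71/24) + 11)) = -8*((-1 + 0) + (265/24 + 11)) = -8*(-1 + 529/24) = -8*505/24 = -505/3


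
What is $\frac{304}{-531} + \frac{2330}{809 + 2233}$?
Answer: $\frac{17359}{89739} \approx 0.19344$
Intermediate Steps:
$\frac{304}{-531} + \frac{2330}{809 + 2233} = 304 \left(- \frac{1}{531}\right) + \frac{2330}{3042} = - \frac{304}{531} + 2330 \cdot \frac{1}{3042} = - \frac{304}{531} + \frac{1165}{1521} = \frac{17359}{89739}$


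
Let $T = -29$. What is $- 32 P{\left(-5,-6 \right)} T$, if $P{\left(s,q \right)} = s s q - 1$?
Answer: $-140128$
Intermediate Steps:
$P{\left(s,q \right)} = -1 + q s^{2}$ ($P{\left(s,q \right)} = s^{2} q - 1 = q s^{2} - 1 = -1 + q s^{2}$)
$- 32 P{\left(-5,-6 \right)} T = - 32 \left(-1 - 6 \left(-5\right)^{2}\right) \left(-29\right) = - 32 \left(-1 - 150\right) \left(-29\right) = \left(-32\right) \left(-151\right) \left(-29\right) = 4832 \left(-29\right) = -140128$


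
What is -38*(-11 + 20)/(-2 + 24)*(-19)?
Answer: 3249/11 ≈ 295.36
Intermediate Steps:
-38*(-11 + 20)/(-2 + 24)*(-19) = -342/22*(-19) = -38*9/22*(-19) = -171/11*(-19) = 3249/11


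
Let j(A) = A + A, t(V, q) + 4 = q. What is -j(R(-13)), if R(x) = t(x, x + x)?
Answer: 60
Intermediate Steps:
t(V, q) = -4 + q
R(x) = -4 + 2*x (R(x) = -4 + (x + x) = -4 + 2*x)
j(A) = 2*A
-j(R(-13)) = -2*(-4 + 2*(-13)) = -2*(-4 - 26) = -2*(-30) = -1*(-60) = 60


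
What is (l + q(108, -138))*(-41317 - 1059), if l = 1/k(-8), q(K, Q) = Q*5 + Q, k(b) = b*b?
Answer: 280693327/8 ≈ 3.5087e+7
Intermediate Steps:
k(b) = b²
q(K, Q) = 6*Q (q(K, Q) = 5*Q + Q = 6*Q)
l = 1/64 (l = 1/((-8)²) = 1/64 ≈ 0.015625)
(l + q(108, -138))*(-41317 - 1059) = (1/64 + 6*(-138))*(-41317 - 1059) = (1/64 - 828)*(-42376) = -52991/64*(-42376) = 280693327/8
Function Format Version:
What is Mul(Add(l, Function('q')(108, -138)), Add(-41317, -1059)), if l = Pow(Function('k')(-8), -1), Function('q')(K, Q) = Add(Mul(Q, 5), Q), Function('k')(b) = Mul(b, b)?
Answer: Rational(280693327, 8) ≈ 3.5087e+7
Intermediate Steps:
Function('k')(b) = Pow(b, 2)
Function('q')(K, Q) = Mul(6, Q) (Function('q')(K, Q) = Add(Mul(5, Q), Q) = Mul(6, Q))
l = Rational(1, 64) (l = Pow(Pow(-8, 2), -1) = Pow(64, -1) = Rational(1, 64) ≈ 0.015625)
Mul(Add(l, Function('q')(108, -138)), Add(-41317, -1059)) = Mul(Add(Rational(1, 64), Mul(6, -138)), Add(-41317, -1059)) = Mul(Add(Rational(1, 64), -828), -42376) = Mul(Rational(-52991, 64), -42376) = Rational(280693327, 8)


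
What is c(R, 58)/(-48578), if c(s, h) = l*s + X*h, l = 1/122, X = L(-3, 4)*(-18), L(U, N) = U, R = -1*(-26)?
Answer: -191065/2963258 ≈ -0.064478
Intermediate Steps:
R = 26
X = 54 (X = -3*(-18) = 54)
l = 1/122 ≈ 0.0081967
c(s, h) = 54*h + s/122 (c(s, h) = s/122 + 54*h = 54*h + s/122)
c(R, 58)/(-48578) = (54*58 + (1/122)*26)/(-48578) = (3132 + 13/61)*(-1/48578) = (191065/61)*(-1/48578) = -191065/2963258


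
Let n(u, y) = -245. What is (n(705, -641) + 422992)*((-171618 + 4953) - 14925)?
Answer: -76766627730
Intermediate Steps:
(n(705, -641) + 422992)*((-171618 + 4953) - 14925) = (-245 + 422992)*((-171618 + 4953) - 14925) = 422747*(-166665 - 14925) = 422747*(-181590) = -76766627730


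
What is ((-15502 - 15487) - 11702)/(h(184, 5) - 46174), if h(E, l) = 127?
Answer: 42691/46047 ≈ 0.92712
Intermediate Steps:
((-15502 - 15487) - 11702)/(h(184, 5) - 46174) = ((-15502 - 15487) - 11702)/(127 - 46174) = (-30989 - 11702)/(-46047) = -42691*(-1/46047) = 42691/46047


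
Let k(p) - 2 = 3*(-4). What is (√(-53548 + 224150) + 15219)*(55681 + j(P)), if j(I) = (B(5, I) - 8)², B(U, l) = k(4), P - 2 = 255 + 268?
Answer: 852340095 + 56005*√170602 ≈ 8.7547e+8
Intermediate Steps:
k(p) = -10 (k(p) = 2 + 3*(-4) = 2 - 12 = -10)
P = 525 (P = 2 + (255 + 268) = 2 + 523 = 525)
B(U, l) = -10
j(I) = 324 (j(I) = (-10 - 8)² = (-18)² = 324)
(√(-53548 + 224150) + 15219)*(55681 + j(P)) = (√(-53548 + 224150) + 15219)*(55681 + 324) = (√170602 + 15219)*56005 = (15219 + √170602)*56005 = 852340095 + 56005*√170602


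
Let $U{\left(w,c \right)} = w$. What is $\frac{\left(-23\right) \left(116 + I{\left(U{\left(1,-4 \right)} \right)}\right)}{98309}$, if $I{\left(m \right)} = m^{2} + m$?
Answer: $- \frac{2714}{98309} \approx -0.027607$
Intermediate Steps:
$I{\left(m \right)} = m + m^{2}$
$\frac{\left(-23\right) \left(116 + I{\left(U{\left(1,-4 \right)} \right)}\right)}{98309} = \frac{\left(-23\right) \left(116 + 1 \left(1 + 1\right)\right)}{98309} = - 23 \left(116 + 1 \cdot 2\right) \frac{1}{98309} = - 23 \left(116 + 2\right) \frac{1}{98309} = \left(-23\right) 118 \cdot \frac{1}{98309} = \left(-2714\right) \frac{1}{98309} = - \frac{2714}{98309}$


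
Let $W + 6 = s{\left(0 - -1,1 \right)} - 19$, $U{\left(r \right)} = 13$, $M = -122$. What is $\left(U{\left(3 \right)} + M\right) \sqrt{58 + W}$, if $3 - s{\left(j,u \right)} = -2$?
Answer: $- 109 \sqrt{38} \approx -671.92$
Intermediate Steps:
$s{\left(j,u \right)} = 5$ ($s{\left(j,u \right)} = 3 - -2 = 3 + 2 = 5$)
$W = -20$ ($W = -6 + \left(5 - 19\right) = -6 - 14 = -20$)
$\left(U{\left(3 \right)} + M\right) \sqrt{58 + W} = \left(13 - 122\right) \sqrt{58 - 20} = - 109 \sqrt{38}$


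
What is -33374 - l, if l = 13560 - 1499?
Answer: -45435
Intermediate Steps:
l = 12061
-33374 - l = -33374 - 1*12061 = -33374 - 12061 = -45435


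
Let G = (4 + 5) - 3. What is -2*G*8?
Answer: -96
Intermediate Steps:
G = 6 (G = 9 - 3 = 6)
-2*G*8 = -2*6*8 = -12*8 = -96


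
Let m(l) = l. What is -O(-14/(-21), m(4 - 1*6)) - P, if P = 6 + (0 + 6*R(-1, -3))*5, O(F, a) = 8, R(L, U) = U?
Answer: 76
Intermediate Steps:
P = -84 (P = 6 + (0 + 6*(-3))*5 = 6 + (0 - 18)*5 = 6 - 18*5 = 6 - 90 = -84)
-O(-14/(-21), m(4 - 1*6)) - P = -1*8 - 1*(-84) = -8 + 84 = 76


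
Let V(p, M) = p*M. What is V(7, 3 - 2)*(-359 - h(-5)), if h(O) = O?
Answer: -2478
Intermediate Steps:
V(p, M) = M*p
V(7, 3 - 2)*(-359 - h(-5)) = ((3 - 2)*7)*(-359 - 1*(-5)) = (1*7)*(-359 + 5) = 7*(-354) = -2478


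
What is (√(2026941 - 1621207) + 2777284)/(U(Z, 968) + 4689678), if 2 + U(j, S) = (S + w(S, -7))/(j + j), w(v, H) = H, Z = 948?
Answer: 5265730464/8891626657 + 1896*√405734/8891626657 ≈ 0.59235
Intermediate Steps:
U(j, S) = -2 + (-7 + S)/(2*j) (U(j, S) = -2 + (S - 7)/(j + j) = -2 + (-7 + S)/((2*j)) = -2 + (-7 + S)*(1/(2*j)) = -2 + (-7 + S)/(2*j))
(√(2026941 - 1621207) + 2777284)/(U(Z, 968) + 4689678) = (√(2026941 - 1621207) + 2777284)/((½)*(-7 + 968 - 4*948)/948 + 4689678) = (√405734 + 2777284)/((½)*(1/948)*(-7 + 968 - 3792) + 4689678) = (2777284 + √405734)/((½)*(1/948)*(-2831) + 4689678) = (2777284 + √405734)/(-2831/1896 + 4689678) = (2777284 + √405734)/(8891626657/1896) = (2777284 + √405734)*(1896/8891626657) = 5265730464/8891626657 + 1896*√405734/8891626657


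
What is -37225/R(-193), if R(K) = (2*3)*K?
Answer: 37225/1158 ≈ 32.146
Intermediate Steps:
R(K) = 6*K
-37225/R(-193) = -37225/(6*(-193)) = -37225/(-1158) = -37225*(-1/1158) = 37225/1158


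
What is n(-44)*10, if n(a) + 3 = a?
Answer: -470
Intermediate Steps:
n(a) = -3 + a
n(-44)*10 = (-3 - 44)*10 = -47*10 = -470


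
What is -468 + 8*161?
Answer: 820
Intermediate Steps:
-468 + 8*161 = -468 + 1288 = 820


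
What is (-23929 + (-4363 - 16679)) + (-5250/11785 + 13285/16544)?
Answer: -1753594586423/38994208 ≈ -44971.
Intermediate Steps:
(-23929 + (-4363 - 16679)) + (-5250/11785 + 13285/16544) = (-23929 - 21042) + (-5250*1/11785 + 13285*(1/16544)) = -44971 + (-1050/2357 + 13285/16544) = -44971 + 13941545/38994208 = -1753594586423/38994208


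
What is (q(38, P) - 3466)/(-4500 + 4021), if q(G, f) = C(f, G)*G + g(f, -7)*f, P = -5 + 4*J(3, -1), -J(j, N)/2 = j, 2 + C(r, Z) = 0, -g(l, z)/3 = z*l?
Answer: -14119/479 ≈ -29.476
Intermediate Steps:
g(l, z) = -3*l*z (g(l, z) = -3*z*l = -3*l*z)
C(r, Z) = -2 (C(r, Z) = -2 + 0 = -2)
J(j, N) = -2*j
P = -29 (P = -5 + 4*(-2*3) = -5 + 4*(-6) = -5 - 24 = -29)
q(G, f) = -2*G + 21*f**2 (q(G, f) = -2*G + (-3*f*(-7))*f = -2*G + (21*f)*f = -2*G + 21*f**2)
(q(38, P) - 3466)/(-4500 + 4021) = ((-2*38 + 21*(-29)**2) - 3466)/(-4500 + 4021) = ((-76 + 21*841) - 3466)/(-479) = ((-76 + 17661) - 3466)*(-1/479) = (17585 - 3466)*(-1/479) = 14119*(-1/479) = -14119/479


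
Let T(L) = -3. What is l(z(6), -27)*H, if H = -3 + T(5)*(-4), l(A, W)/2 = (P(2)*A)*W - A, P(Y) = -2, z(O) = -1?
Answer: -954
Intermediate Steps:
l(A, W) = -2*A - 4*A*W (l(A, W) = 2*((-2*A)*W - A) = 2*(-2*A*W - A) = 2*(-A - 2*A*W) = -2*A - 4*A*W)
H = 9 (H = -3 - 3*(-4) = -3 + 12 = 9)
l(z(6), -27)*H = (2*(-1)*(-1 - 2*(-27)))*9 = (2*(-1)*(-1 + 54))*9 = (2*(-1)*53)*9 = -106*9 = -954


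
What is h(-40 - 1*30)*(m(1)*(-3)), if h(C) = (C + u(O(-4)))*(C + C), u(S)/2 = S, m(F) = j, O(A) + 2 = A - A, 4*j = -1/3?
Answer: 2590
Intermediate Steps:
j = -1/12 (j = (-1/3)/4 = (-1*1/3)/4 = (1/4)*(-1/3) = -1/12 ≈ -0.083333)
O(A) = -2 (O(A) = -2 + (A - A) = -2 + 0 = -2)
m(F) = -1/12
u(S) = 2*S
h(C) = 2*C*(-4 + C) (h(C) = (C + 2*(-2))*(C + C) = (C - 4)*(2*C) = (-4 + C)*(2*C) = 2*C*(-4 + C))
h(-40 - 1*30)*(m(1)*(-3)) = (2*(-40 - 1*30)*(-4 + (-40 - 1*30)))*(-1/12*(-3)) = (2*(-40 - 30)*(-4 + (-40 - 30)))*(1/4) = (2*(-70)*(-4 - 70))*(1/4) = (2*(-70)*(-74))*(1/4) = 10360*(1/4) = 2590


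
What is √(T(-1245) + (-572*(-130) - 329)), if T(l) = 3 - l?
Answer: √75279 ≈ 274.37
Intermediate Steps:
√(T(-1245) + (-572*(-130) - 329)) = √((3 - 1*(-1245)) + (-572*(-130) - 329)) = √((3 + 1245) + (74360 - 329)) = √(1248 + 74031) = √75279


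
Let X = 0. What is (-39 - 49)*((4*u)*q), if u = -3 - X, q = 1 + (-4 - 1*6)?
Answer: -9504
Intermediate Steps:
q = -9 (q = 1 + (-4 - 6) = 1 - 10 = -9)
u = -3 (u = -3 - 1*0 = -3 + 0 = -3)
(-39 - 49)*((4*u)*q) = (-39 - 49)*((4*(-3))*(-9)) = -(-1056)*(-9) = -88*108 = -9504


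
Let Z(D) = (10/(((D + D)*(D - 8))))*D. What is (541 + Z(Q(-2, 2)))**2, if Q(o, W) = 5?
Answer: 2617924/9 ≈ 2.9088e+5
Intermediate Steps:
Z(D) = 5/(-8 + D) (Z(D) = (10/(((2*D)*(-8 + D))))*D = (10/((2*D*(-8 + D))))*D = (10*(1/(2*D*(-8 + D))))*D = (5/(D*(-8 + D)))*D = 5/(-8 + D))
(541 + Z(Q(-2, 2)))**2 = (541 + 5/(-8 + 5))**2 = (541 + 5/(-3))**2 = (541 + 5*(-1/3))**2 = (541 - 5/3)**2 = (1618/3)**2 = 2617924/9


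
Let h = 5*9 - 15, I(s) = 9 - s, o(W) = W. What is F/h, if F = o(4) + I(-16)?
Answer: 29/30 ≈ 0.96667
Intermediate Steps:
F = 29 (F = 4 + (9 - 1*(-16)) = 4 + (9 + 16) = 4 + 25 = 29)
h = 30 (h = 45 - 15 = 30)
F/h = 29/30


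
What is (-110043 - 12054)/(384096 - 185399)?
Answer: -122097/198697 ≈ -0.61449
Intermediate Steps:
(-110043 - 12054)/(384096 - 185399) = -122097/198697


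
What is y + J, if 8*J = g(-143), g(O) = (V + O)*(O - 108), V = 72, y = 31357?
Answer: 268677/8 ≈ 33585.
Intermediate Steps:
g(O) = (-108 + O)*(72 + O) (g(O) = (72 + O)*(O - 108) = (72 + O)*(-108 + O) = (-108 + O)*(72 + O))
J = 17821/8 (J = (-7776 + (-143)² - 36*(-143))/8 = (-7776 + 20449 + 5148)/8 = (⅛)*17821 = 17821/8 ≈ 2227.6)
y + J = 31357 + 17821/8 = 268677/8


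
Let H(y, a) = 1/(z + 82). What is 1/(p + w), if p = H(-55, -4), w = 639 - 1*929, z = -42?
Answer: -40/11599 ≈ -0.0034486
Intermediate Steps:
H(y, a) = 1/40 (H(y, a) = 1/(-42 + 82) = 1/40)
w = -290 (w = 639 - 929 = -290)
p = 1/40 ≈ 0.025000
1/(p + w) = 1/(1/40 - 290) = 1/(-11599/40) = -40/11599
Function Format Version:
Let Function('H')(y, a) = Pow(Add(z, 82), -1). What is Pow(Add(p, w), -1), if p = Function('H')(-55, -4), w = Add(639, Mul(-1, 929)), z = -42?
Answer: Rational(-40, 11599) ≈ -0.0034486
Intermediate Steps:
Function('H')(y, a) = Rational(1, 40) (Function('H')(y, a) = Pow(Add(-42, 82), -1) = Pow(40, -1) = Rational(1, 40))
w = -290 (w = Add(639, -929) = -290)
p = Rational(1, 40) ≈ 0.025000
Pow(Add(p, w), -1) = Pow(Add(Rational(1, 40), -290), -1) = Pow(Rational(-11599, 40), -1) = Rational(-40, 11599)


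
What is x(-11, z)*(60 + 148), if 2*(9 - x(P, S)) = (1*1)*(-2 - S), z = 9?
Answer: 3016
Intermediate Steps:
x(P, S) = 10 + S/2 (x(P, S) = 9 - 1*1*(-2 - S)/2 = 9 - (-2 - S)/2 = 9 + (1 + S/2) = 10 + S/2)
x(-11, z)*(60 + 148) = (10 + (½)*9)*(60 + 148) = (10 + 9/2)*208 = (29/2)*208 = 3016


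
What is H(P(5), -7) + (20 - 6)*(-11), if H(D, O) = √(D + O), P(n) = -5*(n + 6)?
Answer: -154 + I*√62 ≈ -154.0 + 7.874*I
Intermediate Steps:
P(n) = -30 - 5*n (P(n) = -5*(6 + n) = -30 - 5*n)
H(P(5), -7) + (20 - 6)*(-11) = √((-30 - 5*5) - 7) + (20 - 6)*(-11) = √((-30 - 25) - 7) + 14*(-11) = √(-55 - 7) - 154 = √(-62) - 154 = I*√62 - 154 = -154 + I*√62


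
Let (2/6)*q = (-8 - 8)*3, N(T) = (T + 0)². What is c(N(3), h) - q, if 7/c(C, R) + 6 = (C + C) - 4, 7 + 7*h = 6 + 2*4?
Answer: 1159/8 ≈ 144.88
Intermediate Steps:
N(T) = T²
h = 1 (h = -1 + (6 + 2*4)/7 = -1 + (6 + 8)/7 = -1 + (⅐)*14 = -1 + 2 = 1)
c(C, R) = 7/(-10 + 2*C) (c(C, R) = 7/(-6 + ((C + C) - 4)) = 7/(-6 + (2*C - 4)) = 7/(-6 + (-4 + 2*C)) = 7/(-10 + 2*C))
q = -144 (q = 3*((-8 - 8)*3) = 3*(-16*3) = 3*(-48) = -144)
c(N(3), h) - q = 7/(2*(-5 + 3²)) - 1*(-144) = 7/(2*(-5 + 9)) + 144 = (7/2)/4 + 144 = (7/2)*(¼) + 144 = 7/8 + 144 = 1159/8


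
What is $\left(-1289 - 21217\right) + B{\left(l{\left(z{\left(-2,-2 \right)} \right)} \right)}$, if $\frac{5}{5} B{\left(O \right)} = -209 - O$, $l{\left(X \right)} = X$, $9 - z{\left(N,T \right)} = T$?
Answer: $-22726$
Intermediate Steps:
$z{\left(N,T \right)} = 9 - T$
$B{\left(O \right)} = -209 - O$
$\left(-1289 - 21217\right) + B{\left(l{\left(z{\left(-2,-2 \right)} \right)} \right)} = \left(-1289 - 21217\right) - \left(218 + 2\right) = \left(-1289 - 21217\right) - 220 = -22506 - 220 = -22726$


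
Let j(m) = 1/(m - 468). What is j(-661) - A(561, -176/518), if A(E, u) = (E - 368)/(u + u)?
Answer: 56435147/198704 ≈ 284.02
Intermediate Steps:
A(E, u) = (-368 + E)/(2*u) (A(E, u) = (-368 + E)/((2*u)) = (-368 + E)*(1/(2*u)) = (-368 + E)/(2*u))
j(m) = 1/(-468 + m)
j(-661) - A(561, -176/518) = 1/(-468 - 661) - (-368 + 561)/(2*((-176/518))) = 1/(-1129) - 193/(2*((-176*1/518))) = -1/1129 - 193/(2*(-88/259)) = -1/1129 - (-259)*193/(2*88) = -1/1129 - 1*(-49987/176) = -1/1129 + 49987/176 = 56435147/198704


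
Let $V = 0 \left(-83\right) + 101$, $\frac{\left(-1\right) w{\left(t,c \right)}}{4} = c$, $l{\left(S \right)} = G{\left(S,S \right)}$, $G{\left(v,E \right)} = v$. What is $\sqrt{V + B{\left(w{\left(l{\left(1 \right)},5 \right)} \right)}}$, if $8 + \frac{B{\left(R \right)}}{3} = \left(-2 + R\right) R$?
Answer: $\sqrt{1397} \approx 37.376$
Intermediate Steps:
$l{\left(S \right)} = S$
$w{\left(t,c \right)} = - 4 c$
$V = 101$ ($V = 0 + 101 = 101$)
$B{\left(R \right)} = -24 + 3 R \left(-2 + R\right)$ ($B{\left(R \right)} = -24 + 3 \left(-2 + R\right) R = -24 + 3 R \left(-2 + R\right)$)
$\sqrt{V + B{\left(w{\left(l{\left(1 \right)},5 \right)} \right)}} = \sqrt{101 - \left(24 - 1200 + 6 \left(-4\right) 5\right)} = \sqrt{101 - \left(-96 - 1200\right)} = \sqrt{101 + \left(-24 + 120 + 3 \cdot 400\right)} = \sqrt{101 + \left(-24 + 120 + 1200\right)} = \sqrt{101 + 1296} = \sqrt{1397}$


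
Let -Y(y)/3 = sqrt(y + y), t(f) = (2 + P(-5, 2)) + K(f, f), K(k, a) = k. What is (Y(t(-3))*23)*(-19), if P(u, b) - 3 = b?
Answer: 2622*sqrt(2) ≈ 3708.1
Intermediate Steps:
P(u, b) = 3 + b
t(f) = 7 + f (t(f) = (2 + (3 + 2)) + f = (2 + 5) + f = 7 + f)
Y(y) = -3*sqrt(2)*sqrt(y) (Y(y) = -3*sqrt(y + y) = -3*sqrt(2)*sqrt(y))
(Y(t(-3))*23)*(-19) = (-3*sqrt(2)*sqrt(7 - 3)*23)*(-19) = (-3*sqrt(2)*sqrt(4)*23)*(-19) = (-3*sqrt(2)*2*23)*(-19) = (-6*sqrt(2)*23)*(-19) = -138*sqrt(2)*(-19) = 2622*sqrt(2)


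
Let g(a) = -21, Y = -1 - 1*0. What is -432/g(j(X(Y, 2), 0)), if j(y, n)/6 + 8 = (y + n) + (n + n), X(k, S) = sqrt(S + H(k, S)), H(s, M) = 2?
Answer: 144/7 ≈ 20.571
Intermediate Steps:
Y = -1 (Y = -1 + 0 = -1)
X(k, S) = sqrt(2 + S) (X(k, S) = sqrt(S + 2) = sqrt(2 + S))
j(y, n) = -48 + 6*y + 18*n (j(y, n) = -48 + 6*((y + n) + (n + n)) = -48 + 6*((n + y) + 2*n) = -48 + 6*(y + 3*n) = -48 + (6*y + 18*n) = -48 + 6*y + 18*n)
-432/g(j(X(Y, 2), 0)) = -432/(-21) = -432*(-1/21) = 144/7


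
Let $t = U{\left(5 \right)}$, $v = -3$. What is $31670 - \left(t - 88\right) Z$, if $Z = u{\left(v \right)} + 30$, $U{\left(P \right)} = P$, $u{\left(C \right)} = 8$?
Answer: $34824$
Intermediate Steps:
$t = 5$
$Z = 38$ ($Z = 8 + 30 = 38$)
$31670 - \left(t - 88\right) Z = 31670 - \left(5 - 88\right) 38 = 31670 - \left(-83\right) 38 = 31670 - -3154 = 31670 + 3154 = 34824$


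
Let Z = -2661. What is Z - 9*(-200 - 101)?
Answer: 48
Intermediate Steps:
Z - 9*(-200 - 101) = -2661 - 9*(-200 - 101) = -2661 - 9*(-301) = -2661 - 1*(-2709) = -2661 + 2709 = 48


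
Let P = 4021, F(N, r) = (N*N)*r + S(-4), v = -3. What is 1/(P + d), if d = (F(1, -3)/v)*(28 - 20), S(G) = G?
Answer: 3/12119 ≈ 0.00024755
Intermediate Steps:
F(N, r) = -4 + r*N**2 (F(N, r) = (N*N)*r - 4 = N**2*r - 4 = r*N**2 - 4 = -4 + r*N**2)
d = 56/3 (d = ((-4 - 3*1**2)/(-3))*(28 - 20) = ((-4 - 3*1)*(-1/3))*8 = ((-4 - 3)*(-1/3))*8 = -7*(-1/3)*8 = (7/3)*8 = 56/3 ≈ 18.667)
1/(P + d) = 1/(4021 + 56/3) = 1/(12119/3) = 3/12119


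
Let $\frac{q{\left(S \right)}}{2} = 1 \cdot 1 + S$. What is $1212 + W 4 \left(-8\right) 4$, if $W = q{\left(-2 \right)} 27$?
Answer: $8124$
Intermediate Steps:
$q{\left(S \right)} = 2 + 2 S$ ($q{\left(S \right)} = 2 \left(1 \cdot 1 + S\right) = 2 \left(1 + S\right) = 2 + 2 S$)
$W = -54$ ($W = \left(2 + 2 \left(-2\right)\right) 27 = \left(2 - 4\right) 27 = \left(-2\right) 27 = -54$)
$1212 + W 4 \left(-8\right) 4 = 1212 - 54 \cdot 4 \left(-8\right) 4 = 1212 - 54 \left(\left(-32\right) 4\right) = 1212 - -6912 = 1212 + 6912 = 8124$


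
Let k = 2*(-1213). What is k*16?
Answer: -38816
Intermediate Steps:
k = -2426
k*16 = -2426*16 = -38816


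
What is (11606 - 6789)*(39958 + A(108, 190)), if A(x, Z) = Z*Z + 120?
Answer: 366949426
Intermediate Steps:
A(x, Z) = 120 + Z² (A(x, Z) = Z² + 120 = 120 + Z²)
(11606 - 6789)*(39958 + A(108, 190)) = (11606 - 6789)*(39958 + (120 + 190²)) = 4817*(39958 + (120 + 36100)) = 4817*(39958 + 36220) = 4817*76178 = 366949426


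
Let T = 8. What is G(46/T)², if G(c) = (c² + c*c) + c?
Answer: 330625/64 ≈ 5166.0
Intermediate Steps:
G(c) = c + 2*c² (G(c) = (c² + c²) + c = 2*c² + c = c + 2*c²)
G(46/T)² = ((46/8)*(1 + 2*(46/8)))² = ((46*(⅛))*(1 + 2*(46*(⅛))))² = (23*(1 + 2*(23/4))/4)² = (23*(1 + 23/2)/4)² = ((23/4)*(25/2))² = (575/8)² = 330625/64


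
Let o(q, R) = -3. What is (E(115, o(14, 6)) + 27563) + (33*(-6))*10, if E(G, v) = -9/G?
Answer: 2942036/115 ≈ 25583.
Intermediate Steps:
(E(115, o(14, 6)) + 27563) + (33*(-6))*10 = (-9/115 + 27563) + (33*(-6))*10 = (-9*1/115 + 27563) - 198*10 = (-9/115 + 27563) - 1980 = 3169736/115 - 1980 = 2942036/115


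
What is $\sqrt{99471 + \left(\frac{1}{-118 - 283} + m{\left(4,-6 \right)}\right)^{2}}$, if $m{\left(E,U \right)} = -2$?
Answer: $\frac{2 \sqrt{3998920270}}{401} \approx 315.4$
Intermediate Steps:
$\sqrt{99471 + \left(\frac{1}{-118 - 283} + m{\left(4,-6 \right)}\right)^{2}} = \sqrt{99471 + \left(\frac{1}{-118 - 283} - 2\right)^{2}} = \sqrt{99471 + \left(\frac{1}{-401} - 2\right)^{2}} = \sqrt{99471 + \left(- \frac{1}{401} - 2\right)^{2}} = \sqrt{99471 + \left(- \frac{803}{401}\right)^{2}} = \sqrt{99471 + \frac{644809}{160801}} = \sqrt{\frac{15995681080}{160801}} = \frac{2 \sqrt{3998920270}}{401}$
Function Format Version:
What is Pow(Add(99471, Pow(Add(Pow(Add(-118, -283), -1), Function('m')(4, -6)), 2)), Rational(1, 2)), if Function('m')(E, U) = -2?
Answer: Mul(Rational(2, 401), Pow(3998920270, Rational(1, 2))) ≈ 315.40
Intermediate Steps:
Pow(Add(99471, Pow(Add(Pow(Add(-118, -283), -1), Function('m')(4, -6)), 2)), Rational(1, 2)) = Pow(Add(99471, Pow(Add(Pow(Add(-118, -283), -1), -2), 2)), Rational(1, 2)) = Pow(Add(99471, Pow(Add(Pow(-401, -1), -2), 2)), Rational(1, 2)) = Pow(Add(99471, Pow(Add(Rational(-1, 401), -2), 2)), Rational(1, 2)) = Pow(Add(99471, Pow(Rational(-803, 401), 2)), Rational(1, 2)) = Pow(Add(99471, Rational(644809, 160801)), Rational(1, 2)) = Pow(Rational(15995681080, 160801), Rational(1, 2)) = Mul(Rational(2, 401), Pow(3998920270, Rational(1, 2)))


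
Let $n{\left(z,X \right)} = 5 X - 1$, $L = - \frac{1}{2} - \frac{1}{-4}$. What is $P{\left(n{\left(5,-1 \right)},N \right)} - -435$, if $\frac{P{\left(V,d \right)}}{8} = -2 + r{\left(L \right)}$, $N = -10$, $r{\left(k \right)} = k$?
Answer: $417$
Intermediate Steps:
$L = - \frac{1}{4}$ ($L = \left(-1\right) \frac{1}{2} - - \frac{1}{4} = - \frac{1}{2} + \frac{1}{4} = - \frac{1}{4} \approx -0.25$)
$n{\left(z,X \right)} = -1 + 5 X$
$P{\left(V,d \right)} = -18$ ($P{\left(V,d \right)} = 8 \left(-2 - \frac{1}{4}\right) = 8 \left(- \frac{9}{4}\right) = -18$)
$P{\left(n{\left(5,-1 \right)},N \right)} - -435 = -18 - -435 = -18 + 435 = 417$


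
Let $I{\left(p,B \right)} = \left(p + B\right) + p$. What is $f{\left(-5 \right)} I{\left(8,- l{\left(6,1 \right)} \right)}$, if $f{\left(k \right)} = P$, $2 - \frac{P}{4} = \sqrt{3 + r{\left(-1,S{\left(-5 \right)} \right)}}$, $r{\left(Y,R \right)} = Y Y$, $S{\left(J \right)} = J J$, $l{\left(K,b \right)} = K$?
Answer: $0$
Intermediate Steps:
$S{\left(J \right)} = J^{2}$
$r{\left(Y,R \right)} = Y^{2}$
$I{\left(p,B \right)} = B + 2 p$ ($I{\left(p,B \right)} = \left(B + p\right) + p = B + 2 p$)
$P = 0$ ($P = 8 - 4 \sqrt{3 + \left(-1\right)^{2}} = 8 - 4 \sqrt{3 + 1} = 8 - 4 \sqrt{4} = 8 - 8 = 0$)
$f{\left(k \right)} = 0$
$f{\left(-5 \right)} I{\left(8,- l{\left(6,1 \right)} \right)} = 0 \left(\left(-1\right) 6 + 2 \cdot 8\right) = 0 \left(-6 + 16\right) = 0 \cdot 10 = 0$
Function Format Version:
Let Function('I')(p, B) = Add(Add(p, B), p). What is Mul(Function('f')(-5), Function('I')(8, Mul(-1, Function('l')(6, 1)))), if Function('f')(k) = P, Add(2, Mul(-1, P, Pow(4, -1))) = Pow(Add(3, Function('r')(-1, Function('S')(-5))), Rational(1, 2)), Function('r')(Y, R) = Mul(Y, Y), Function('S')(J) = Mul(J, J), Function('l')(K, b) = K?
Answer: 0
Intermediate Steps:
Function('S')(J) = Pow(J, 2)
Function('r')(Y, R) = Pow(Y, 2)
Function('I')(p, B) = Add(B, Mul(2, p)) (Function('I')(p, B) = Add(Add(B, p), p) = Add(B, Mul(2, p)))
P = 0 (P = Add(8, Mul(-4, Pow(Add(3, Pow(-1, 2)), Rational(1, 2)))) = Add(8, Mul(-4, Pow(Add(3, 1), Rational(1, 2)))) = Add(8, Mul(-4, Pow(4, Rational(1, 2)))) = Add(8, Mul(-4, 2)) = Add(8, -8) = 0)
Function('f')(k) = 0
Mul(Function('f')(-5), Function('I')(8, Mul(-1, Function('l')(6, 1)))) = Mul(0, Add(Mul(-1, 6), Mul(2, 8))) = Mul(0, Add(-6, 16)) = Mul(0, 10) = 0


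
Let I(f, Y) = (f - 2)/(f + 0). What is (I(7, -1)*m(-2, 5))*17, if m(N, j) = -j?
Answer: -425/7 ≈ -60.714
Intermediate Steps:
I(f, Y) = (-2 + f)/f
(I(7, -1)*m(-2, 5))*17 = (((-2 + 7)/7)*(-1*5))*17 = (((⅐)*5)*(-5))*17 = ((5/7)*(-5))*17 = -25/7*17 = -425/7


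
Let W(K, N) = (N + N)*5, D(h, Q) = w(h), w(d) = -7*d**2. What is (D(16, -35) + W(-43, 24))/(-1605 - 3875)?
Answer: 194/685 ≈ 0.28321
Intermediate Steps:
D(h, Q) = -7*h**2
W(K, N) = 10*N (W(K, N) = (2*N)*5 = 10*N)
(D(16, -35) + W(-43, 24))/(-1605 - 3875) = (-7*16**2 + 10*24)/(-1605 - 3875) = (-7*256 + 240)/(-5480) = (-1792 + 240)*(-1/5480) = -1552*(-1/5480) = 194/685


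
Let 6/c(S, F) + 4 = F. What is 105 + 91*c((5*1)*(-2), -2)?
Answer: 14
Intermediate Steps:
c(S, F) = 6/(-4 + F)
105 + 91*c((5*1)*(-2), -2) = 105 + 91*(6/(-4 - 2)) = 105 + 91*(6/(-6)) = 105 + 91*(6*(-⅙)) = 105 + 91*(-1) = 105 - 91 = 14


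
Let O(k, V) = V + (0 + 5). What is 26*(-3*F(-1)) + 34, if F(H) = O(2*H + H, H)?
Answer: -278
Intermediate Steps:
O(k, V) = 5 + V (O(k, V) = V + 5 = 5 + V)
F(H) = 5 + H
26*(-3*F(-1)) + 34 = 26*(-3*(5 - 1)) + 34 = 26*(-3*4) + 34 = 26*(-12) + 34 = -312 + 34 = -278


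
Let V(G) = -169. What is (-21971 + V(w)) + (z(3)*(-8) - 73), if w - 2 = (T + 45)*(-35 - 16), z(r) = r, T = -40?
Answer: -22237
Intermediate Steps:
w = -253 (w = 2 + (-40 + 45)*(-35 - 16) = 2 + 5*(-51) = 2 - 255 = -253)
(-21971 + V(w)) + (z(3)*(-8) - 73) = (-21971 - 169) + (3*(-8) - 73) = -22140 + (-24 - 73) = -22140 - 97 = -22237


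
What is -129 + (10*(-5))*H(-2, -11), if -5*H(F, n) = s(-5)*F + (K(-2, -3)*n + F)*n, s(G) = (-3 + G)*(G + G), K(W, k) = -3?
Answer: -5139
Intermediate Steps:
s(G) = 2*G*(-3 + G) (s(G) = (-3 + G)*(2*G) = 2*G*(-3 + G))
H(F, n) = -16*F - n*(F - 3*n)/5 (H(F, n) = -((2*(-5)*(-3 - 5))*F + (-3*n + F)*n)/5 = -((2*(-5)*(-8))*F + (F - 3*n)*n)/5 = -(80*F + n*(F - 3*n))/5 = -16*F - n*(F - 3*n)/5)
-129 + (10*(-5))*H(-2, -11) = -129 + (10*(-5))*(-16*(-2) + (⅗)*(-11)² - ⅕*(-2)*(-11)) = -129 - 50*(32 + (⅗)*121 - 22/5) = -129 - 50*(32 + 363/5 - 22/5) = -129 - 50*501/5 = -129 - 5010 = -5139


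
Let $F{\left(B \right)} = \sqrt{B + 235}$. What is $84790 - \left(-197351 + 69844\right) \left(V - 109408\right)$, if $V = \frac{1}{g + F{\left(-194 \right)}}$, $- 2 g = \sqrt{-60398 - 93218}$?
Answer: $\frac{127507 - 13950201066 \sqrt{41} + 27900402132 i \sqrt{9601}}{\sqrt{41} - 2 i \sqrt{9601}} \approx -1.395 \cdot 10^{10} + 650.25 i$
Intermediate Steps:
$F{\left(B \right)} = \sqrt{235 + B}$
$g = - 2 i \sqrt{9601}$ ($g = - \frac{\sqrt{-60398 - 93218}}{2} = - \frac{\sqrt{-153616}}{2} = - \frac{4 i \sqrt{9601}}{2} = - 2 i \sqrt{9601} \approx - 195.97 i$)
$V = \frac{1}{\sqrt{41} - 2 i \sqrt{9601}}$ ($V = \frac{1}{- 2 i \sqrt{9601} + \sqrt{235 - 194}} = \frac{1}{- 2 i \sqrt{9601} + \sqrt{41}} = \frac{1}{\sqrt{41} - 2 i \sqrt{9601}} \approx 0.00016655 + 0.0050974 i$)
$84790 - \left(-197351 + 69844\right) \left(V - 109408\right) = 84790 - \left(-197351 + 69844\right) \left(\frac{1}{\sqrt{41} - 2 i \sqrt{9601}} - 109408\right) = 84790 - - 127507 \left(-109408 + \frac{1}{\sqrt{41} - 2 i \sqrt{9601}}\right) = 84790 - \left(13950285856 - \frac{127507}{\sqrt{41} - 2 i \sqrt{9601}}\right) = -13950201066 + \frac{127507}{\sqrt{41} - 2 i \sqrt{9601}}$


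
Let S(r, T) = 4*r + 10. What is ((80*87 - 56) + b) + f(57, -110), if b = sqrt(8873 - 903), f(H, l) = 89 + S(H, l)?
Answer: 7231 + sqrt(7970) ≈ 7320.3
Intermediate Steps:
S(r, T) = 10 + 4*r
f(H, l) = 99 + 4*H (f(H, l) = 89 + (10 + 4*H) = 99 + 4*H)
b = sqrt(7970) ≈ 89.275
((80*87 - 56) + b) + f(57, -110) = ((80*87 - 56) + sqrt(7970)) + (99 + 4*57) = ((6960 - 56) + sqrt(7970)) + (99 + 228) = (6904 + sqrt(7970)) + 327 = 7231 + sqrt(7970)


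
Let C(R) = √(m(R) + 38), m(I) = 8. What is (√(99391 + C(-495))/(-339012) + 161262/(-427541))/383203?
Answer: -161262/163834993823 - √(99391 + √46)/129910415436 ≈ -9.8672e-7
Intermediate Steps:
C(R) = √46 (C(R) = √(8 + 38) = √46)
(√(99391 + C(-495))/(-339012) + 161262/(-427541))/383203 = (√(99391 + √46)/(-339012) + 161262/(-427541))/383203 = (√(99391 + √46)*(-1/339012) + 161262*(-1/427541))*(1/383203) = (-√(99391 + √46)/339012 - 161262/427541)*(1/383203) = (-161262/427541 - √(99391 + √46)/339012)*(1/383203) = -161262/163834993823 - √(99391 + √46)/129910415436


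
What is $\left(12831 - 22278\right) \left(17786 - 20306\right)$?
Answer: $23806440$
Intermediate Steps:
$\left(12831 - 22278\right) \left(17786 - 20306\right) = \left(12831 - 22278\right) \left(-2520\right) = \left(-9447\right) \left(-2520\right) = 23806440$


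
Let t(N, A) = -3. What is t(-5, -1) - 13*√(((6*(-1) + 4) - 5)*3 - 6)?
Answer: -3 - 39*I*√3 ≈ -3.0 - 67.55*I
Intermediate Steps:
t(-5, -1) - 13*√(((6*(-1) + 4) - 5)*3 - 6) = -3 - 13*√(((6*(-1) + 4) - 5)*3 - 6) = -3 - 13*√(((-6 + 4) - 5)*3 - 6) = -3 - 13*√((-2 - 5)*3 - 6) = -3 - 13*√(-7*3 - 6) = -3 - 13*√(-21 - 6) = -3 - 39*I*√3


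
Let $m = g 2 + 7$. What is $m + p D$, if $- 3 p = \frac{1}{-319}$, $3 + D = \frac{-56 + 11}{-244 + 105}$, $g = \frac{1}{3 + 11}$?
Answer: $\frac{2216182}{310387} \approx 7.1401$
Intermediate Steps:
$g = \frac{1}{14} \approx 0.071429$
$D = - \frac{372}{139}$ ($D = -3 + \frac{-56 + 11}{-244 + 105} = -3 - \frac{45}{-139} = -3 - - \frac{45}{139} = -3 + \frac{45}{139} = - \frac{372}{139} \approx -2.6763$)
$m = \frac{50}{7}$ ($m = \frac{1}{14} \cdot 2 + 7 = \frac{1}{7} + 7 = \frac{50}{7} \approx 7.1429$)
$p = \frac{1}{957}$ ($p = - \frac{1}{3 \left(-319\right)} = \left(- \frac{1}{3}\right) \left(- \frac{1}{319}\right) = \frac{1}{957} \approx 0.0010449$)
$m + p D = \frac{50}{7} + \frac{1}{957} \left(- \frac{372}{139}\right) = \frac{50}{7} - \frac{124}{44341} = \frac{2216182}{310387}$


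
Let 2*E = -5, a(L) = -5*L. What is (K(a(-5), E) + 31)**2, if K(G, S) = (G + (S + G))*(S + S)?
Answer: 170569/4 ≈ 42642.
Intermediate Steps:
E = -5/2 (E = (1/2)*(-5) = -5/2 ≈ -2.5000)
K(G, S) = 2*S*(S + 2*G) (K(G, S) = (G + (G + S))*(2*S) = (S + 2*G)*(2*S) = 2*S*(S + 2*G))
(K(a(-5), E) + 31)**2 = (2*(-5/2)*(-5/2 + 2*(-5*(-5))) + 31)**2 = (2*(-5/2)*(-5/2 + 2*25) + 31)**2 = (2*(-5/2)*(-5/2 + 50) + 31)**2 = (2*(-5/2)*(95/2) + 31)**2 = (-475/2 + 31)**2 = (-413/2)**2 = 170569/4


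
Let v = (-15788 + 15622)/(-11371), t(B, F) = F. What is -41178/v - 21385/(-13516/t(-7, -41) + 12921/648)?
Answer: -8733176203359/3096043 ≈ -2.8208e+6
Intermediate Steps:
v = 2/137 (v = -166*(-1/11371) = 2/137 ≈ 0.014599)
-41178/v - 21385/(-13516/t(-7, -41) + 12921/648) = -41178/2/137 - 21385/(-13516/(-41) + 12921/648) = -41178*137/2 - 21385/(-13516*(-1/41) + 12921*(1/648)) = -2820693 - 21385/(13516/41 + 4307/216) = -2820693 - 21385/3096043/8856 = -2820693 - 21385*8856/3096043 = -2820693 - 189385560/3096043 = -8733176203359/3096043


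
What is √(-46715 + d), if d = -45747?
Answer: I*√92462 ≈ 304.08*I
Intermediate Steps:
√(-46715 + d) = √(-46715 - 45747) = √(-92462) = I*√92462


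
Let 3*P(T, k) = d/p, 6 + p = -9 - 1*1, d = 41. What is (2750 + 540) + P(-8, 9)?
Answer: 157879/48 ≈ 3289.1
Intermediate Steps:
p = -16 (p = -6 + (-9 - 1*1) = -6 + (-9 - 1) = -6 - 10 = -16)
P(T, k) = -41/48 (P(T, k) = (41/(-16))/3 = (41*(-1/16))/3 = (⅓)*(-41/16) = -41/48)
(2750 + 540) + P(-8, 9) = (2750 + 540) - 41/48 = 3290 - 41/48 = 157879/48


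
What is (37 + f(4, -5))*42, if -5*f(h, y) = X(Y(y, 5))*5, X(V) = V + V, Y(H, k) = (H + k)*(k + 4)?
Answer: 1554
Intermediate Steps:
Y(H, k) = (4 + k)*(H + k) (Y(H, k) = (H + k)*(4 + k) = (4 + k)*(H + k))
X(V) = 2*V
f(h, y) = -90 - 18*y (f(h, y) = -2*(5² + 4*y + 4*5 + y*5)*5/5 = -2*(25 + 4*y + 20 + 5*y)*5/5 = -2*(45 + 9*y)*5/5 = -(90 + 18*y)*5/5 = -(450 + 90*y)/5 = -90 - 18*y)
(37 + f(4, -5))*42 = (37 + (-90 - 18*(-5)))*42 = (37 + (-90 + 90))*42 = (37 + 0)*42 = 37*42 = 1554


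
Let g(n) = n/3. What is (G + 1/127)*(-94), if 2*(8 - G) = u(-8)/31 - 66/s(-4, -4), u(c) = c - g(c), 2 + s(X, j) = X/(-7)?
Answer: 83301437/59055 ≈ 1410.6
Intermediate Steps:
s(X, j) = -2 - X/7 (s(X, j) = -2 + X/(-7) = -2 + X*(-⅐) = -2 - X/7)
g(n) = n/3 (g(n) = n*(⅓) = n/3)
u(c) = 2*c/3 (u(c) = c - c/3 = 2*c/3)
G = -13963/930 (G = 8 - (((⅔)*(-8))/31 - 66/(-2 - ⅐*(-4)))/2 = 8 - (-16/3*1/31 - 66/(-2 + 4/7))/2 = 8 - (-16/93 - 66/(-10/7))/2 = 8 - (-16/93 - 66*(-7/10))/2 = 8 - (-16/93 + 231/5)/2 = 8 - ½*21403/465 = 8 - 21403/930 = -13963/930 ≈ -15.014)
(G + 1/127)*(-94) = (-13963/930 + 1/127)*(-94) = -1772371/118110*(-94) = 83301437/59055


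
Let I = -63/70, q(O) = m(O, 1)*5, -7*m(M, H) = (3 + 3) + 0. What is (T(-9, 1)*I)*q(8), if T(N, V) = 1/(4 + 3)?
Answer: 27/49 ≈ 0.55102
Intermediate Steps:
m(M, H) = -6/7 (m(M, H) = -((3 + 3) + 0)/7 = -(6 + 0)/7 = -⅐*6 = -6/7)
q(O) = -30/7 (q(O) = -6/7*5 = -30/7)
T(N, V) = ⅐ (T(N, V) = 1/7 = ⅐)
I = -9/10 (I = -63*1/70 = -9/10 ≈ -0.90000)
(T(-9, 1)*I)*q(8) = ((⅐)*(-9/10))*(-30/7) = -9/70*(-30/7) = 27/49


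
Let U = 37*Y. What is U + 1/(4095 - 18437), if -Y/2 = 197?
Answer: -209077677/14342 ≈ -14578.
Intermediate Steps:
Y = -394 (Y = -2*197 = -394)
U = -14578 (U = 37*(-394) = -14578)
U + 1/(4095 - 18437) = -14578 + 1/(4095 - 18437) = -14578 + 1/(-14342) = -14578 - 1/14342 = -209077677/14342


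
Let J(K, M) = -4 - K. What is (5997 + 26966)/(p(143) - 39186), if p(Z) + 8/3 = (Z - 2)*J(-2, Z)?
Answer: -14127/16916 ≈ -0.83513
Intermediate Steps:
p(Z) = 4/3 - 2*Z (p(Z) = -8/3 + (Z - 2)*(-4 - 1*(-2)) = -8/3 + (-2 + Z)*(-4 + 2) = -8/3 + (-2 + Z)*(-2) = -8/3 + (4 - 2*Z) = 4/3 - 2*Z)
(5997 + 26966)/(p(143) - 39186) = (5997 + 26966)/((4/3 - 2*143) - 39186) = 32963/((4/3 - 286) - 39186) = 32963/(-854/3 - 39186) = 32963/(-118412/3) = 32963*(-3/118412) = -14127/16916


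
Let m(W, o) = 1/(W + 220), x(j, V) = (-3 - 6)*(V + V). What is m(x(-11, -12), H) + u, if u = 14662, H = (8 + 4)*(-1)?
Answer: 6392633/436 ≈ 14662.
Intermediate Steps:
x(j, V) = -18*V
H = -12 (H = 12*(-1) = -12)
m(W, o) = 1/(220 + W)
m(x(-11, -12), H) + u = 1/(220 - 18*(-12)) + 14662 = 1/(220 + 216) + 14662 = 1/436 + 14662 = 6392633/436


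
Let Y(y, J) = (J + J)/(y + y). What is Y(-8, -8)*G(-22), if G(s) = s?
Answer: -22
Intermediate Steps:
Y(y, J) = J/y (Y(y, J) = (2*J)/((2*y)) = (2*J)*(1/(2*y)) = J/y)
Y(-8, -8)*G(-22) = -8/(-8)*(-22) = -8*(-⅛)*(-22) = 1*(-22) = -22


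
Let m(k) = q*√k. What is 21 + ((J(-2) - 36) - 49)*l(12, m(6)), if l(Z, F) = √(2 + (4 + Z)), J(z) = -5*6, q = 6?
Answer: 21 - 345*√2 ≈ -466.90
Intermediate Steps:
J(z) = -30
m(k) = 6*√k
l(Z, F) = √(6 + Z)
21 + ((J(-2) - 36) - 49)*l(12, m(6)) = 21 + ((-30 - 36) - 49)*√(6 + 12) = 21 + (-66 - 49)*√18 = 21 - 345*√2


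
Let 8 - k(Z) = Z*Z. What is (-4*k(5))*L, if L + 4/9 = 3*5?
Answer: 8908/9 ≈ 989.78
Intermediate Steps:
k(Z) = 8 - Z**2 (k(Z) = 8 - Z*Z = 8 - Z**2)
L = 131/9 (L = -4/9 + 3*5 = -4/9 + 15 = 131/9 ≈ 14.556)
(-4*k(5))*L = -4*(8 - 1*5**2)*(131/9) = -4*(8 - 1*25)*(131/9) = -4*(8 - 25)*(131/9) = -4*(-17)*(131/9) = 68*(131/9) = 8908/9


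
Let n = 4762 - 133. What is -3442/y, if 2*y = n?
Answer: -6884/4629 ≈ -1.4871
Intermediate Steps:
n = 4629
y = 4629/2 (y = (½)*4629 = 4629/2 ≈ 2314.5)
-3442/y = -3442/4629/2 = -3442*2/4629 = -6884/4629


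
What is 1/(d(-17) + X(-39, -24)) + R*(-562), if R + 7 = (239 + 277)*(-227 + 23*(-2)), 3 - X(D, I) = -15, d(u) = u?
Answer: 79171751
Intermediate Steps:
X(D, I) = 18 (X(D, I) = 3 - 1*(-15) = 3 + 15 = 18)
R = -140875 (R = -7 + (239 + 277)*(-227 + 23*(-2)) = -7 + 516*(-227 - 46) = -7 + 516*(-273) = -7 - 140868 = -140875)
1/(d(-17) + X(-39, -24)) + R*(-562) = 1/(-17 + 18) - 140875*(-562) = 1/1 + 79171750 = 1 + 79171750 = 79171751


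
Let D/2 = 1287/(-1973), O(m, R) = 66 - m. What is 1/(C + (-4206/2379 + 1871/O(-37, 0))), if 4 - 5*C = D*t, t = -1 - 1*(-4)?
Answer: 805763335/14487500811 ≈ 0.055618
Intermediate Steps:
D = -2574/1973 (D = 2*(1287/(-1973)) = 2*(1287*(-1/1973)) = 2*(-1287/1973) = -2574/1973 ≈ -1.3046)
t = 3 (t = -1 + 4 = 3)
C = 15614/9865 (C = ⅘ - (-2574)*3/9865 = ⅘ - ⅕*(-7722/1973) = ⅘ + 7722/9865 = 15614/9865 ≈ 1.5828)
1/(C + (-4206/2379 + 1871/O(-37, 0))) = 1/(15614/9865 + (-4206/2379 + 1871/(66 - 1*(-37)))) = 1/(15614/9865 + (-4206*1/2379 + 1871/(66 + 37))) = 1/(15614/9865 + (-1402/793 + 1871/103)) = 1/(15614/9865 + 1339297/81679) = 1/(14487500811/805763335) = 805763335/14487500811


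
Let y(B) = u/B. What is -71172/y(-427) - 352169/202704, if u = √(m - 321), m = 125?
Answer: -352169/202704 - 2170746*I ≈ -1.7374 - 2.1707e+6*I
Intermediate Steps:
u = 14*I (u = √(125 - 321) = √(-196) = 14*I ≈ 14.0*I)
y(B) = 14*I/B (y(B) = (14*I)/B = 14*I/B)
-71172/y(-427) - 352169/202704 = -71172*61*I/2 - 352169/202704 = -2170746*I - 352169/202704 = -352169/202704 - 2170746*I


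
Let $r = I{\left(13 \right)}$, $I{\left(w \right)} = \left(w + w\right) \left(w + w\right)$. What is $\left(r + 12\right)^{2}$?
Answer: $473344$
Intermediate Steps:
$I{\left(w \right)} = 4 w^{2}$ ($I{\left(w \right)} = 2 w 2 w = 4 w^{2}$)
$r = 676$ ($r = 4 \cdot 13^{2} = 4 \cdot 169 = 676$)
$\left(r + 12\right)^{2} = \left(676 + 12\right)^{2} = 688^{2} = 473344$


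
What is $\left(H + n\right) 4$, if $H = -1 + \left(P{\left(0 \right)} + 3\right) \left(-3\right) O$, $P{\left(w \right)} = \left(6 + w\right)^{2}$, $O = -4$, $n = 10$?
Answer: $1908$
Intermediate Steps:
$H = 467$ ($H = -1 + \left(\left(6 + 0\right)^{2} + 3\right) \left(-3\right) \left(-4\right) = -1 + \left(6^{2} + 3\right) \left(-3\right) \left(-4\right) = -1 + \left(36 + 3\right) \left(-3\right) \left(-4\right) = -1 + 39 \left(-3\right) \left(-4\right) = -1 - -468 = -1 + 468 = 467$)
$\left(H + n\right) 4 = \left(467 + 10\right) 4 = 477 \cdot 4 = 1908$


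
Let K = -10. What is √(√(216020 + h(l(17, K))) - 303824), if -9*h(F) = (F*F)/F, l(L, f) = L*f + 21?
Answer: √(-2734416 + 3*√1944329)/3 ≈ 550.78*I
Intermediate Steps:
l(L, f) = 21 + L*f
h(F) = -F/9 (h(F) = -F*F/(9*F) = -F²/(9*F) = -F/9)
√(√(216020 + h(l(17, K))) - 303824) = √(√(216020 - (21 + 17*(-10))/9) - 303824) = √(√(216020 - (21 - 170)/9) - 303824) = √(√(216020 - ⅑*(-149)) - 303824) = √(√(216020 + 149/9) - 303824) = √(√(1944329/9) - 303824) = √(√1944329/3 - 303824) = √(-303824 + √1944329/3)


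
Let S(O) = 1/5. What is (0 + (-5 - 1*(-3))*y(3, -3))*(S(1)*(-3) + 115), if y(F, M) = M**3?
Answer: 30888/5 ≈ 6177.6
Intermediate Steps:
S(O) = 1/5
(0 + (-5 - 1*(-3))*y(3, -3))*(S(1)*(-3) + 115) = (0 + (-5 - 1*(-3))*(-3)**3)*((1/5)*(-3) + 115) = (0 + (-5 + 3)*(-27))*(-3/5 + 115) = (0 - 2*(-27))*(572/5) = (0 + 54)*(572/5) = 54*(572/5) = 30888/5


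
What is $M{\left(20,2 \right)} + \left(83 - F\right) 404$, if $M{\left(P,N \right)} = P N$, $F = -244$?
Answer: $132148$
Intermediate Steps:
$M{\left(P,N \right)} = N P$
$M{\left(20,2 \right)} + \left(83 - F\right) 404 = 2 \cdot 20 + \left(83 - -244\right) 404 = 40 + \left(83 + 244\right) 404 = 40 + 327 \cdot 404 = 40 + 132108 = 132148$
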